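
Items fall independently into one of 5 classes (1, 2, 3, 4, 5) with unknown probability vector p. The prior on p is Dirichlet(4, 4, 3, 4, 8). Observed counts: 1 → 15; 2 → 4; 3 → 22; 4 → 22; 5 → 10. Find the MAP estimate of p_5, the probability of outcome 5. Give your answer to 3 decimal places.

MAP estimate: 0.187

The posterior is Dirichlet(αᵢ + nᵢ) = Dirichlet(19, 8, 25, 26, 18).
For a Dirichlet(a₁,…,a_K) with all aᵢ > 1, the mode has j-th component (aⱼ − 1)/(Σaᵢ − K).
Here Σaᵢ = 96 and K = 5, so p_5 = (18 − 1)/(96 − 5) = 17/91 ≈ 0.187.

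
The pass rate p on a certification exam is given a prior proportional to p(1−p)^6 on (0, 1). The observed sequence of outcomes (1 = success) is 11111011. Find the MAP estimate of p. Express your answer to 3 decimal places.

The prior density ∝ p(1−p)^6 is the kernel of Beta(2, 7).
Data: 7 successes in 8 trials (from the sequence). The binomial likelihood contributes p^7(1−p)^1, so the posterior is Beta(2+7, 7+1) = Beta(9, 8).
For Beta(a, b) with a, b > 1 the mode is (a−1)/(a+b−2) = 8/15 ≈ 0.533.

p̂_MAP = 0.533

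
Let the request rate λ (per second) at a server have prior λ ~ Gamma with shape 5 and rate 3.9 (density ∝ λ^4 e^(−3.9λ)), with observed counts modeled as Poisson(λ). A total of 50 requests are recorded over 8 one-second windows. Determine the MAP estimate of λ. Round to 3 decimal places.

Σxᵢ = 50, n = 8.
Posterior ∝ λ^4e^(−3.9λ) · λ^50e^(−8λ) = λ^54e^(−11.9λ), i.e. Gamma(shape=55, rate=11.9).
The mode of a Gamma(a, b) with a ≥ 1 (shape–rate) is (a−1)/b = 54/11.9 ≈ 4.538.

λ̂_MAP = 4.538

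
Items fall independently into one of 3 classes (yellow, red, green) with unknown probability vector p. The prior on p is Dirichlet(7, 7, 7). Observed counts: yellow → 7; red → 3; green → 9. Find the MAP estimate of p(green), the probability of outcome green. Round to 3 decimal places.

The posterior is Dirichlet(αᵢ + nᵢ) = Dirichlet(14, 10, 16).
For a Dirichlet(a₁,…,a_K) with all aᵢ > 1, the mode has j-th component (aⱼ − 1)/(Σaᵢ − K).
Here Σaᵢ = 40 and K = 3, so p(green) = (16 − 1)/(40 − 3) = 15/37 ≈ 0.405.

MAP estimate of p(green) = 0.405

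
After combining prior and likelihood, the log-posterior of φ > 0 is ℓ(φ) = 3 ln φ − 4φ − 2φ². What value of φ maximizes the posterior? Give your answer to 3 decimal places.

ℓ'(φ) = 3/φ − 4 − 4φ. Setting this to zero and multiplying by φ: 4φ² + 4φ − 3 = 0.
φ = (−4 + √(4² + 4·4·3)) / (2·4) = (−4 + √64) / 8 = (−4 + 8)/8 = 1/2.
ℓ''(φ) = −3/φ² − 4 < 0, confirming a maximum.

φ̂_MAP = 0.500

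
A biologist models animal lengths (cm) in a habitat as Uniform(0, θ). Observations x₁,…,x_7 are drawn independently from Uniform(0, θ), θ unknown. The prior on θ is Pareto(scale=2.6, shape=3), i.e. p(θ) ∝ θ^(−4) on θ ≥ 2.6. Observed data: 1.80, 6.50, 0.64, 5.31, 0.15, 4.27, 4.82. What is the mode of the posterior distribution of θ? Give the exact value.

The Uniform(0, θ) likelihood is θ^(−n) for θ ≥ max(xᵢ), zero otherwise. Here max(xᵢ) = 6.50.
Posterior ∝ θ^(−4) · θ^(−7) = θ^(−11) on θ ≥ max(2.6, 6.50) = 6.50.
This density is strictly decreasing in θ, so the posterior mode lies at the lower boundary of the support.

θ̂_MAP = 6.50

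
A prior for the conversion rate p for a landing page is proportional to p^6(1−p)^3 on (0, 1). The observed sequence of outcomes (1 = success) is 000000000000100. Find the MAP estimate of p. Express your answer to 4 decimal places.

The prior density ∝ p^6(1−p)^3 is the kernel of Beta(7, 4).
Data: 1 success in 15 trials (from the sequence). The binomial likelihood contributes p(1−p)^14, so the posterior is Beta(7+1, 4+14) = Beta(8, 18).
For Beta(a, b) with a, b > 1 the mode is (a−1)/(a+b−2) = 7/24 ≈ 0.2917.

p̂_MAP = 0.2917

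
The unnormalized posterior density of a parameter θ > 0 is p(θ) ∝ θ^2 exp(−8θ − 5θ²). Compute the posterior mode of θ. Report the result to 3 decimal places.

θ̂_MAP = 0.200

ℓ'(θ) = 2/θ − 8 − 10θ. Setting this to zero and multiplying by θ: 10θ² + 8θ − 2 = 0.
θ = (−8 + √(8² + 4·10·2)) / (2·10) = (−8 + √144) / 20 = (−8 + 12)/20 = 1/5.
ℓ''(θ) = −2/θ² − 10 < 0, confirming a maximum.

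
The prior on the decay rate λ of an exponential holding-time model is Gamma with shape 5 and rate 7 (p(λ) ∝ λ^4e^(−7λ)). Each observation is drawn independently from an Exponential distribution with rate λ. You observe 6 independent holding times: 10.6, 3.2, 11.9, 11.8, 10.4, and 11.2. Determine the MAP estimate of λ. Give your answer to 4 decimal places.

λ̂_MAP = 0.1513

The Exponential(rate=λ) likelihood is ∝ λ^n e^(−λΣtᵢ). Here n = 6 and Σtᵢ = 10.6 + 3.2 + 11.9 + 11.8 + 10.4 + 11.2 = 59.1.
Posterior ∝ λ^4e^(−7λ) · λ^6e^(−59.1λ) = λ^10e^(−66.1λ), i.e. Gamma(11, 66.1).
Mode = (a−1)/b = 10/66.1 ≈ 0.1513.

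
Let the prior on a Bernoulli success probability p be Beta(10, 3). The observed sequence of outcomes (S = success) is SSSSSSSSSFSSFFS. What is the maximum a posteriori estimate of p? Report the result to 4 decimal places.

Prior: Beta(10, 3).
Data: 12 successes in 15 trials (from the sequence). The binomial likelihood contributes p^12(1−p)^3, so the posterior is Beta(10+12, 3+3) = Beta(22, 6).
For Beta(a, b) with a, b > 1 the mode is (a−1)/(a+b−2) = 21/26 ≈ 0.8077.

p̂_MAP = 0.8077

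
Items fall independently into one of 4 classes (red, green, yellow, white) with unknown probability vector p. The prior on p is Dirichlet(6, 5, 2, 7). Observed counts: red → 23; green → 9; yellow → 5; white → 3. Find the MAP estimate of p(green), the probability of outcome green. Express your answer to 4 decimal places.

MAP estimate of p(green) = 0.2321

The posterior is Dirichlet(αᵢ + nᵢ) = Dirichlet(29, 14, 7, 10).
For a Dirichlet(a₁,…,a_K) with all aᵢ > 1, the mode has j-th component (aⱼ − 1)/(Σaᵢ − K).
Here Σaᵢ = 60 and K = 4, so p(green) = (14 − 1)/(60 − 4) = 13/56 ≈ 0.2321.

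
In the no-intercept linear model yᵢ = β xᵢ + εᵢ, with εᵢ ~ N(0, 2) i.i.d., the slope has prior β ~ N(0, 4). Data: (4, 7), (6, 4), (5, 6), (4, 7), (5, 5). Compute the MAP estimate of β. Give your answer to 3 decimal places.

log p(β | y) = −Σ(yᵢ − βxᵢ)²/(2·2) − β²/(2·4) + const.
Setting the derivative to zero: Σxᵢ(yᵢ − βxᵢ)/2 − β/4 = 0, so β = Σxᵢyᵢ / (Σxᵢ² + σ²/τ²).
Σxᵢyᵢ = 4·7 + 6·4 + 5·6 + 4·7 + 5·5 = 135; Σxᵢ² = 118; σ²/τ² = 0.5.
β̂_MAP = 135 / (118 + 0.5) = 135/118.5 ≈ 1.139.

β̂_MAP = 1.139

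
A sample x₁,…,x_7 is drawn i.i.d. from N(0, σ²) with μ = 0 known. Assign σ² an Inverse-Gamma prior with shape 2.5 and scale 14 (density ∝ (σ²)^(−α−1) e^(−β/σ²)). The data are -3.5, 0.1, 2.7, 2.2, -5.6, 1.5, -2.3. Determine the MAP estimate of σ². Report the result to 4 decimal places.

σ̂²_MAP = 6.5207

Sum of squared deviations about the known mean: SS = (-3.5−0)² + (0.1−0)² + (2.7−0)² + (2.2−0)² + (-5.6−0)² + (1.5−0)² + (-2.3−0)² = 63.29.
The Normal likelihood contributes (σ²)^(−n/2) exp(−SS/(2σ²)), so the posterior is Inverse-Gamma(α + n/2, β + SS/2) = Inverse-Gamma(6, 45.645).
The mode of Inverse-Gamma(a, b) is b/(a+1) = 45.645/7 ≈ 6.5207.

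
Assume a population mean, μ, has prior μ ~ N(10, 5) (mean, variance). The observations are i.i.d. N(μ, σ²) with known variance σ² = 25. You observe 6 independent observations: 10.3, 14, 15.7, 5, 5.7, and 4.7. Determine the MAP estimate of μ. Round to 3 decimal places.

n = 6; x̄ = (10.3 + 14 + 15.7 + 5 + 5.7 + 4.7)/6 = 55.4/6 = 277/30 ≈ 9.2333.
For a Normal prior and Normal likelihood with known variance, the posterior is Normal; its mode equals its mean, the precision-weighted average.
Prior precision 1/σ₀² = 1/5 = 0.2; data precision n/σ² = 6/25 = 0.24.
μ̂ = (0.2·10 + 0.24·(277/30)) / (0.2 + 0.24) = 4.216/0.44 = 527/55 ≈ 9.582.

μ̂_MAP = 9.582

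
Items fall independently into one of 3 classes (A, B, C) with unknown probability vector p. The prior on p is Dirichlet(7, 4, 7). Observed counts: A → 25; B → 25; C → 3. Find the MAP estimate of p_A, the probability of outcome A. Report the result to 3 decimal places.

MAP estimate of p_A = 0.456

The posterior is Dirichlet(αᵢ + nᵢ) = Dirichlet(32, 29, 10).
For a Dirichlet(a₁,…,a_K) with all aᵢ > 1, the mode has j-th component (aⱼ − 1)/(Σaᵢ − K).
Here Σaᵢ = 71 and K = 3, so p_A = (32 − 1)/(71 − 3) = 31/68 ≈ 0.456.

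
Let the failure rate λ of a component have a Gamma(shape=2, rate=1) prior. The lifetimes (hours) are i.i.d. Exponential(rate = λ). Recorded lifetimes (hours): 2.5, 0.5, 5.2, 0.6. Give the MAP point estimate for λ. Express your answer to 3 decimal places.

λ̂_MAP = 0.510

The Exponential(rate=λ) likelihood is ∝ λ^n e^(−λΣtᵢ). Here n = 4 and Σtᵢ = 2.5 + 0.5 + 5.2 + 0.6 = 8.8.
Posterior ∝ λe^(−1λ) · λ^4e^(−8.8λ) = λ^5e^(−9.8λ), i.e. Gamma(6, 9.8).
Mode = (a−1)/b = 5/9.8 ≈ 0.510.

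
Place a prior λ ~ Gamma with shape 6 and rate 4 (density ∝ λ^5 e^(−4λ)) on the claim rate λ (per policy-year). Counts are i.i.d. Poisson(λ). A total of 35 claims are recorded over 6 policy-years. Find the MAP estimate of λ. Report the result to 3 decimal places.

Σxᵢ = 35, n = 6.
Posterior ∝ λ^5e^(−4λ) · λ^35e^(−6λ) = λ^40e^(−10λ), i.e. Gamma(shape=41, rate=10).
The mode of a Gamma(a, b) with a ≥ 1 (shape–rate) is (a−1)/b = 40/10 ≈ 4.000.

λ̂_MAP = 4.000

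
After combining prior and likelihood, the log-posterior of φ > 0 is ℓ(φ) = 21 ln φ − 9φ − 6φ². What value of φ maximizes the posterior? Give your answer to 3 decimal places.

φ̂_MAP = 1.000

ℓ'(φ) = 21/φ − 9 − 12φ. Setting this to zero and multiplying by φ: 12φ² + 9φ − 21 = 0.
φ = (−9 + √(9² + 4·12·21)) / (2·12) = (−9 + √1089) / 24 = (−9 + 33)/24 = 1.
ℓ''(φ) = −21/φ² − 12 < 0, confirming a maximum.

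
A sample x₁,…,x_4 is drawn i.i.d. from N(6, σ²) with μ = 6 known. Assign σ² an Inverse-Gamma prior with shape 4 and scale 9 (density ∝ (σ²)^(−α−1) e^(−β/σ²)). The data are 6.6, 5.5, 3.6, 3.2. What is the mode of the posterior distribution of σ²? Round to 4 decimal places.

Sum of squared deviations about the known mean: SS = (6.6−6)² + (5.5−6)² + (3.6−6)² + (3.2−6)² = 14.21.
The Normal likelihood contributes (σ²)^(−n/2) exp(−SS/(2σ²)), so the posterior is Inverse-Gamma(α + n/2, β + SS/2) = Inverse-Gamma(6, 16.105).
The mode of Inverse-Gamma(a, b) is b/(a+1) = 16.105/7 ≈ 2.3007.

σ̂²_MAP = 2.3007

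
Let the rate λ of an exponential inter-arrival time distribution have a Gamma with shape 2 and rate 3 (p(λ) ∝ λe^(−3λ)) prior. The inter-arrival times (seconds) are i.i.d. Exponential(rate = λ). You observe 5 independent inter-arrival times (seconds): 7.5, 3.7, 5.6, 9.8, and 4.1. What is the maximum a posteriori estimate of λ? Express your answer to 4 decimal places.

λ̂_MAP = 0.1780

The Exponential(rate=λ) likelihood is ∝ λ^n e^(−λΣtᵢ). Here n = 5 and Σtᵢ = 7.5 + 3.7 + 5.6 + 9.8 + 4.1 = 30.7.
Posterior ∝ λe^(−3λ) · λ^5e^(−30.7λ) = λ^6e^(−33.7λ), i.e. Gamma(7, 33.7).
Mode = (a−1)/b = 6/33.7 ≈ 0.1780.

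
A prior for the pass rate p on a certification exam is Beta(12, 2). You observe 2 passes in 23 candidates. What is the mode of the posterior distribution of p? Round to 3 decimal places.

Prior: Beta(12, 2).
Data: 2 successes in 23 trials. The binomial likelihood contributes p^2(1−p)^21, so the posterior is Beta(12+2, 2+21) = Beta(14, 23).
For Beta(a, b) with a, b > 1 the mode is (a−1)/(a+b−2) = 13/35 ≈ 0.371.

p̂_MAP = 0.371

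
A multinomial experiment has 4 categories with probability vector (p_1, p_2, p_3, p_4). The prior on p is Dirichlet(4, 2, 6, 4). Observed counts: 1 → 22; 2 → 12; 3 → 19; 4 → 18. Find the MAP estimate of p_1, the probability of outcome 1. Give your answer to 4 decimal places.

MAP estimate: 0.3012

The posterior is Dirichlet(αᵢ + nᵢ) = Dirichlet(26, 14, 25, 22).
For a Dirichlet(a₁,…,a_K) with all aᵢ > 1, the mode has j-th component (aⱼ − 1)/(Σaᵢ − K).
Here Σaᵢ = 87 and K = 4, so p_1 = (26 − 1)/(87 − 4) = 25/83 ≈ 0.3012.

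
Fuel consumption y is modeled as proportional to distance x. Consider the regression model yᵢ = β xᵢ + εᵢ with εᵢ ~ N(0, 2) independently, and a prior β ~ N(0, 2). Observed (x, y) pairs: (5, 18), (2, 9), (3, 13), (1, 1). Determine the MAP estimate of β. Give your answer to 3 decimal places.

β̂_MAP = 3.700

log p(β | y) = −Σ(yᵢ − βxᵢ)²/(2·2) − β²/(2·2) + const.
Setting the derivative to zero: Σxᵢ(yᵢ − βxᵢ)/2 − β/2 = 0, so β = Σxᵢyᵢ / (Σxᵢ² + σ²/τ²).
Σxᵢyᵢ = 5·18 + 2·9 + 3·13 + 1·1 = 148; Σxᵢ² = 39; σ²/τ² = 1.
β̂_MAP = 148 / (39 + 1) = 148/40 ≈ 3.700.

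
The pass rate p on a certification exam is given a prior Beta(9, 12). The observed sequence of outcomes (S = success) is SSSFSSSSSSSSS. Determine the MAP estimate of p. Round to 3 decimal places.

Prior: Beta(9, 12).
Data: 12 successes in 13 trials (from the sequence). The binomial likelihood contributes p^12(1−p)^1, so the posterior is Beta(9+12, 12+1) = Beta(21, 13).
For Beta(a, b) with a, b > 1 the mode is (a−1)/(a+b−2) = 20/32 ≈ 0.625.

p̂_MAP = 0.625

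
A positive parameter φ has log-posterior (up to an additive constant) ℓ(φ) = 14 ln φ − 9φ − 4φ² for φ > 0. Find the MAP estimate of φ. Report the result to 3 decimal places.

ℓ'(φ) = 14/φ − 9 − 8φ. Setting this to zero and multiplying by φ: 8φ² + 9φ − 14 = 0.
φ = (−9 + √(9² + 4·8·14)) / (2·8) = (−9 + √529) / 16 = (−9 + 23)/16 = 7/8.
ℓ''(φ) = −14/φ² − 8 < 0, confirming a maximum.

φ̂_MAP = 0.875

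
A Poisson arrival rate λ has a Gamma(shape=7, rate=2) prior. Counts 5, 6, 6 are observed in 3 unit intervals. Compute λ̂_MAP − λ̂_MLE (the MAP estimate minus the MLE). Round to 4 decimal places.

MAP − MLE = -1.0667

Σxᵢ = 17. Posterior is Gamma(24, 5); MAP = (24−1)/5 = 23/5 ≈ 4.60000.
MLE = x̄ = 17/3 ≈ 5.66667.
Difference = 23/5 − 17/3 = -16/15 ≈ -1.0667.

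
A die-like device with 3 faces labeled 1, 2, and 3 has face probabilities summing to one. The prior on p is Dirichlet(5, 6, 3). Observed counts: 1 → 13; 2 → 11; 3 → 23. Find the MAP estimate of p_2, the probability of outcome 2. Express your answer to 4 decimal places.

The posterior is Dirichlet(αᵢ + nᵢ) = Dirichlet(18, 17, 26).
For a Dirichlet(a₁,…,a_K) with all aᵢ > 1, the mode has j-th component (aⱼ − 1)/(Σaᵢ − K).
Here Σaᵢ = 61 and K = 3, so p_2 = (17 − 1)/(61 − 3) = 16/58 ≈ 0.2759.

MAP estimate: 0.2759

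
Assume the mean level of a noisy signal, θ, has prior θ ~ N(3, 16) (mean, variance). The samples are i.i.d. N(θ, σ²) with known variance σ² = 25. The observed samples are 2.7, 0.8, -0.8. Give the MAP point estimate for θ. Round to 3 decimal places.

n = 3; x̄ = (2.7 + 0.8 + (-0.8))/3 = 2.7/3 = 0.9.
For a Normal prior and Normal likelihood with known variance, the posterior is Normal; its mode equals its mean, the precision-weighted average.
Prior precision 1/σ₀² = 1/16 = 0.0625; data precision n/σ² = 3/25 = 0.12.
θ̂ = (0.0625·3 + 0.12·0.9) / (0.0625 + 0.12) = 0.2955/0.1825 = 591/365 ≈ 1.619.

θ̂_MAP = 1.619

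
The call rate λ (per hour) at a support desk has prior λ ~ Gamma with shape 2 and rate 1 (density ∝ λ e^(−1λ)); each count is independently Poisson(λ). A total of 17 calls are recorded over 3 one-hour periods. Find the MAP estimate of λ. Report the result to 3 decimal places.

λ̂_MAP = 4.500

Σxᵢ = 17, n = 3.
Posterior ∝ λe^(−1λ) · λ^17e^(−3λ) = λ^18e^(−4λ), i.e. Gamma(shape=19, rate=4).
The mode of a Gamma(a, b) with a ≥ 1 (shape–rate) is (a−1)/b = 18/4 ≈ 4.500.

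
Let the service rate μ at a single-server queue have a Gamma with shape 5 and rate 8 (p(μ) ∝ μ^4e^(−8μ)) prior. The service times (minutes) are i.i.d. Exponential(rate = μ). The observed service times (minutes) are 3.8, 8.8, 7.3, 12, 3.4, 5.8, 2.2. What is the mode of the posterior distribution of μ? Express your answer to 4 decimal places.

The Exponential(rate=μ) likelihood is ∝ μ^n e^(−μΣtᵢ). Here n = 7 and Σtᵢ = 3.8 + 8.8 + 7.3 + 12 + 3.4 + 5.8 + 2.2 = 43.3.
Posterior ∝ μ^4e^(−8μ) · μ^7e^(−43.3μ) = μ^11e^(−51.3μ), i.e. Gamma(12, 51.3).
Mode = (a−1)/b = 11/51.3 ≈ 0.2144.

μ̂_MAP = 0.2144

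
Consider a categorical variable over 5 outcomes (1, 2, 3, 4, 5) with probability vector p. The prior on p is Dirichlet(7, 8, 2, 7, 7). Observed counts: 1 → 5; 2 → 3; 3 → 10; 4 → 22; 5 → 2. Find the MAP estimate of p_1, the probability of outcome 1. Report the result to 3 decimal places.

MAP estimate: 0.162

The posterior is Dirichlet(αᵢ + nᵢ) = Dirichlet(12, 11, 12, 29, 9).
For a Dirichlet(a₁,…,a_K) with all aᵢ > 1, the mode has j-th component (aⱼ − 1)/(Σaᵢ − K).
Here Σaᵢ = 73 and K = 5, so p_1 = (12 − 1)/(73 − 5) = 11/68 ≈ 0.162.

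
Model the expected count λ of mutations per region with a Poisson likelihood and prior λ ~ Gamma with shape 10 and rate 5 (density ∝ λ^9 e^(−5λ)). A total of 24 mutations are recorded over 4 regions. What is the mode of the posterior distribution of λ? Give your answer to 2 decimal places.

Σxᵢ = 24, n = 4.
Posterior ∝ λ^9e^(−5λ) · λ^24e^(−4λ) = λ^33e^(−9λ), i.e. Gamma(shape=34, rate=9).
The mode of a Gamma(a, b) with a ≥ 1 (shape–rate) is (a−1)/b = 33/9 ≈ 3.67.

λ̂_MAP = 3.67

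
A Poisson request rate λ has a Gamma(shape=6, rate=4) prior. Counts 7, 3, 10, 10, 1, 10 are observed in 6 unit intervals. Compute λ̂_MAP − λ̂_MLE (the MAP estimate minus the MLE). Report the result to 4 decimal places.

Σxᵢ = 41. Posterior is Gamma(47, 10); MAP = (47−1)/10 = 46/10 ≈ 4.60000.
MLE = x̄ = 41/6 ≈ 6.83333.
Difference = 46/10 − 41/6 = -67/30 ≈ -2.2333.

MAP − MLE = -2.2333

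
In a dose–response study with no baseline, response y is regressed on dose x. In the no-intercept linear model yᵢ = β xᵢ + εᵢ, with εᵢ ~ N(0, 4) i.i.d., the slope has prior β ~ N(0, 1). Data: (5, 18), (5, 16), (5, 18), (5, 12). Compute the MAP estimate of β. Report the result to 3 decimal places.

β̂_MAP = 3.077

log p(β | y) = −Σ(yᵢ − βxᵢ)²/(2·4) − β²/(2·1) + const.
Setting the derivative to zero: Σxᵢ(yᵢ − βxᵢ)/4 − β/1 = 0, so β = Σxᵢyᵢ / (Σxᵢ² + σ²/τ²).
Σxᵢyᵢ = 5·18 + 5·16 + 5·18 + 5·12 = 320; Σxᵢ² = 100; σ²/τ² = 4.
β̂_MAP = 320 / (100 + 4) = 320/104 ≈ 3.077.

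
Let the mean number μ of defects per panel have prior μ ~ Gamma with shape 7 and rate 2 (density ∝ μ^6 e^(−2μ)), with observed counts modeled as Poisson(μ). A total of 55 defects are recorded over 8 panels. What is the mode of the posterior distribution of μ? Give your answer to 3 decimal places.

Σxᵢ = 55, n = 8.
Posterior ∝ μ^6e^(−2μ) · μ^55e^(−8μ) = μ^61e^(−10μ), i.e. Gamma(shape=62, rate=10).
The mode of a Gamma(a, b) with a ≥ 1 (shape–rate) is (a−1)/b = 61/10 ≈ 6.100.

μ̂_MAP = 6.100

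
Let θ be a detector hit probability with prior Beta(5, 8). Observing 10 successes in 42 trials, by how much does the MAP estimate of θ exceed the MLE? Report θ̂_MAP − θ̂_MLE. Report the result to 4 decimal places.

MAP − MLE = 0.0261

Posterior is Beta(15, 40); MAP = (15−1)/(55−2) = 14/53 ≈ 0.26415.
MLE ignores the prior: θ̂_MLE = k/n = 10/42 ≈ 0.23810.
Difference = 14/53 − 10/42 = 29/1113 ≈ 0.0261.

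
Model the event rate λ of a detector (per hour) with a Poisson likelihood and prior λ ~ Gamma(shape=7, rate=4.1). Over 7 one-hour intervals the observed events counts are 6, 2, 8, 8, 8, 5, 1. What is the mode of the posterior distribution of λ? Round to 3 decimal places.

Σxᵢ = 6+2+8+8+8+5+1 = 38, with n = 7.
Posterior ∝ λ^6e^(−4.1λ) · λ^38e^(−7λ) = λ^44e^(−11.1λ), i.e. Gamma(shape=45, rate=11.1).
The mode of a Gamma(a, b) with a ≥ 1 (shape–rate) is (a−1)/b = 44/11.1 ≈ 3.964.

λ̂_MAP = 3.964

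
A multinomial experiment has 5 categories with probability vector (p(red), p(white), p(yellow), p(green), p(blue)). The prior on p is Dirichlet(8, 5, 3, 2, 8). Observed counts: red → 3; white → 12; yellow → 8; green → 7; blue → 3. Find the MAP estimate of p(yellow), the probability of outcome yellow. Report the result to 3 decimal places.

The posterior is Dirichlet(αᵢ + nᵢ) = Dirichlet(11, 17, 11, 9, 11).
For a Dirichlet(a₁,…,a_K) with all aᵢ > 1, the mode has j-th component (aⱼ − 1)/(Σaᵢ − K).
Here Σaᵢ = 59 and K = 5, so p(yellow) = (11 − 1)/(59 − 5) = 10/54 ≈ 0.185.

MAP estimate of p(yellow) = 0.185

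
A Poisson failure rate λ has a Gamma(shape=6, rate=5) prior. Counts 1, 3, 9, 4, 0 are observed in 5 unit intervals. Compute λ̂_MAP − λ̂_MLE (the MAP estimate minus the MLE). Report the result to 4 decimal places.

MAP − MLE = -1.2000

Σxᵢ = 17. Posterior is Gamma(23, 10); MAP = (23−1)/10 = 22/10 ≈ 2.20000.
MLE = x̄ = 17/5 ≈ 3.40000.
Difference = 22/10 − 17/5 = -6/5 ≈ -1.2000.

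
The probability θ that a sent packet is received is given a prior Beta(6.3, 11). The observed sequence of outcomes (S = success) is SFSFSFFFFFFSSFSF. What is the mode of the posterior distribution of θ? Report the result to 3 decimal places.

Prior: Beta(6.3, 11).
Data: 6 successes in 16 trials (from the sequence). The binomial likelihood contributes θ^6(1−θ)^10, so the posterior is Beta(6.3+6, 11+10) = Beta(12.3, 21).
For Beta(a, b) with a, b > 1 the mode is (a−1)/(a+b−2) = 11.3/31.3 ≈ 0.361.

θ̂_MAP = 0.361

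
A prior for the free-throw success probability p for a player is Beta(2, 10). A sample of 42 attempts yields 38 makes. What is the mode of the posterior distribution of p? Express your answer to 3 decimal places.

p̂_MAP = 0.750

Prior: Beta(2, 10).
Data: 38 successes in 42 trials. The binomial likelihood contributes p^38(1−p)^4, so the posterior is Beta(2+38, 10+4) = Beta(40, 14).
For Beta(a, b) with a, b > 1 the mode is (a−1)/(a+b−2) = 39/52 ≈ 0.750.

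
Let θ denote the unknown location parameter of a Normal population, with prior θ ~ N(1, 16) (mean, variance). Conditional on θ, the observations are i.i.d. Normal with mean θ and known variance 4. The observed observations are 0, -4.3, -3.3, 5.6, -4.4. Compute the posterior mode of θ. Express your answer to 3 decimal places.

n = 5; x̄ = (0 + (-4.3) + (-3.3) + 5.6 + (-4.4))/5 = -6.4/5 = -1.28.
For a Normal prior and Normal likelihood with known variance, the posterior is Normal; its mode equals its mean, the precision-weighted average.
Prior precision 1/σ₀² = 1/16 = 0.0625; data precision n/σ² = 5/4 = 1.25.
θ̂ = (0.0625·1 + 1.25·(-1.28)) / (0.0625 + 1.25) = (-1.5375)/1.3125 = -41/35 ≈ -1.171.

θ̂_MAP = -1.171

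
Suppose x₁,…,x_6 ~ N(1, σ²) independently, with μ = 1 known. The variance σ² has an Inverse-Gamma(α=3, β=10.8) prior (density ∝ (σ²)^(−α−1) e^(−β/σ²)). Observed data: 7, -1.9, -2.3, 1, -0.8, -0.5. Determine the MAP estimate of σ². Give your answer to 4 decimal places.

σ̂²_MAP = 5.8850

Sum of squared deviations about the known mean: SS = (7−1)² + (-1.9−1)² + (-2.3−1)² + (1−1)² + (-0.8−1)² + (-0.5−1)² = 60.79.
The Normal likelihood contributes (σ²)^(−n/2) exp(−SS/(2σ²)), so the posterior is Inverse-Gamma(α + n/2, β + SS/2) = Inverse-Gamma(6, 41.195).
The mode of Inverse-Gamma(a, b) is b/(a+1) = 41.195/7 ≈ 5.8850.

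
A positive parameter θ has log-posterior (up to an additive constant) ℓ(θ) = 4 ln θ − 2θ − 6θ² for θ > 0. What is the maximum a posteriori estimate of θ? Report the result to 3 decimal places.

θ̂_MAP = 0.500

ℓ'(θ) = 4/θ − 2 − 12θ. Setting this to zero and multiplying by θ: 12θ² + 2θ − 4 = 0.
θ = (−2 + √(2² + 4·12·4)) / (2·12) = (−2 + √196) / 24 = (−2 + 14)/24 = 1/2.
ℓ''(θ) = −4/θ² − 12 < 0, confirming a maximum.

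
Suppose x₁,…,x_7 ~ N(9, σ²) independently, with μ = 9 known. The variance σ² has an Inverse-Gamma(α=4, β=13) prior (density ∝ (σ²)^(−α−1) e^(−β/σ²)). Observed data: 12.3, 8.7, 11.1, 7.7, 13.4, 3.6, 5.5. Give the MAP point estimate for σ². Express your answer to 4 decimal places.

σ̂²_MAP = 6.1088

Sum of squared deviations about the known mean: SS = (12.3−9)² + (8.7−9)² + (11.1−9)² + (7.7−9)² + (13.4−9)² + (3.6−9)² + (5.5−9)² = 77.85.
The Normal likelihood contributes (σ²)^(−n/2) exp(−SS/(2σ²)), so the posterior is Inverse-Gamma(α + n/2, β + SS/2) = Inverse-Gamma(7.5, 51.925).
The mode of Inverse-Gamma(a, b) is b/(a+1) = 51.925/8.5 ≈ 6.1088.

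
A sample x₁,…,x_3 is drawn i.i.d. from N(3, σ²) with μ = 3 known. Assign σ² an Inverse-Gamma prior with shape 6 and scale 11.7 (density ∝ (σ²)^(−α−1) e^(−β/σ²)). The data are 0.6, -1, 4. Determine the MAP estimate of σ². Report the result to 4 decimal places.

σ̂²_MAP = 2.7153

Sum of squared deviations about the known mean: SS = (0.6−3)² + (-1−3)² + (4−3)² = 22.76.
The Normal likelihood contributes (σ²)^(−n/2) exp(−SS/(2σ²)), so the posterior is Inverse-Gamma(α + n/2, β + SS/2) = Inverse-Gamma(7.5, 23.08).
The mode of Inverse-Gamma(a, b) is b/(a+1) = 23.08/8.5 ≈ 2.7153.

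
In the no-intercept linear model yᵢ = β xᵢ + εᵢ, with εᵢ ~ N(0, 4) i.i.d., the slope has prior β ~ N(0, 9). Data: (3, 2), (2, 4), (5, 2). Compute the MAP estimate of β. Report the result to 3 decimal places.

β̂_MAP = 0.624

log p(β | y) = −Σ(yᵢ − βxᵢ)²/(2·4) − β²/(2·9) + const.
Setting the derivative to zero: Σxᵢ(yᵢ − βxᵢ)/4 − β/9 = 0, so β = Σxᵢyᵢ / (Σxᵢ² + σ²/τ²).
Σxᵢyᵢ = 3·2 + 2·4 + 5·2 = 24; Σxᵢ² = 38; σ²/τ² = 4/9.
β̂_MAP = 24 / (38 + 4/9) = 24/(346/9) = 108/173 ≈ 0.624.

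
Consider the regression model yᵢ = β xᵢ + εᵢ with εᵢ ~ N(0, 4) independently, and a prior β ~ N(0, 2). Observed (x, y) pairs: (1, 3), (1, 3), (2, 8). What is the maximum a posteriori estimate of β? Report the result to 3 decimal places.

log p(β | y) = −Σ(yᵢ − βxᵢ)²/(2·4) − β²/(2·2) + const.
Setting the derivative to zero: Σxᵢ(yᵢ − βxᵢ)/4 − β/2 = 0, so β = Σxᵢyᵢ / (Σxᵢ² + σ²/τ²).
Σxᵢyᵢ = 1·3 + 1·3 + 2·8 = 22; Σxᵢ² = 6; σ²/τ² = 2.
β̂_MAP = 22 / (6 + 2) = 22/8 ≈ 2.750.

β̂_MAP = 2.750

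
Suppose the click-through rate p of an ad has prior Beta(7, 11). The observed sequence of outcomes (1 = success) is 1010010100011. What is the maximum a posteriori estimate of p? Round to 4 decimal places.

Prior: Beta(7, 11).
Data: 6 successes in 13 trials (from the sequence). The binomial likelihood contributes p^6(1−p)^7, so the posterior is Beta(7+6, 11+7) = Beta(13, 18).
For Beta(a, b) with a, b > 1 the mode is (a−1)/(a+b−2) = 12/29 ≈ 0.4138.

p̂_MAP = 0.4138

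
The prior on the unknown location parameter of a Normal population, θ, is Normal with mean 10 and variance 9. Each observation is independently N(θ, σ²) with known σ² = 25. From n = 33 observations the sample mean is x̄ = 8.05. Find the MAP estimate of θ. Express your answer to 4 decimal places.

θ̂_MAP = 8.2014

n = 33, x̄ = 8.05.
For a Normal prior and Normal likelihood with known variance, the posterior is Normal; its mode equals its mean, the precision-weighted average.
Prior precision 1/σ₀² = 1/9; data precision n/σ² = 33/25 = 1.32.
θ̂ = ((1/9)·10 + 1.32·8.05) / (1/9 + 1.32) = (52817/4500)/(322/225) = 52817/6440 ≈ 8.2014.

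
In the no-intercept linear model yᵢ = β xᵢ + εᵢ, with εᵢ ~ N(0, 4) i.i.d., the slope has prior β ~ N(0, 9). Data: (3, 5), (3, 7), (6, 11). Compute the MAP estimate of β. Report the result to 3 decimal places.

log p(β | y) = −Σ(yᵢ − βxᵢ)²/(2·4) − β²/(2·9) + const.
Setting the derivative to zero: Σxᵢ(yᵢ − βxᵢ)/4 − β/9 = 0, so β = Σxᵢyᵢ / (Σxᵢ² + σ²/τ²).
Σxᵢyᵢ = 3·5 + 3·7 + 6·11 = 102; Σxᵢ² = 54; σ²/τ² = 4/9.
β̂_MAP = 102 / (54 + 4/9) = 102/(490/9) = 459/245 ≈ 1.873.

β̂_MAP = 1.873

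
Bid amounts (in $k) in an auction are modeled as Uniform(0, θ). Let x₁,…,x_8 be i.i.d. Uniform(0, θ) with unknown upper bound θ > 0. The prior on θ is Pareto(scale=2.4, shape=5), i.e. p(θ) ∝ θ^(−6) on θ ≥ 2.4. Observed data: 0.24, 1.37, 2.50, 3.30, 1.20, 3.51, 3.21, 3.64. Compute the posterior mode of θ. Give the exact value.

The Uniform(0, θ) likelihood is θ^(−n) for θ ≥ max(xᵢ), zero otherwise. Here max(xᵢ) = 3.64.
Posterior ∝ θ^(−6) · θ^(−8) = θ^(−14) on θ ≥ max(2.4, 3.64) = 3.64.
This density is strictly decreasing in θ, so the posterior mode lies at the lower boundary of the support.

θ̂_MAP = 3.64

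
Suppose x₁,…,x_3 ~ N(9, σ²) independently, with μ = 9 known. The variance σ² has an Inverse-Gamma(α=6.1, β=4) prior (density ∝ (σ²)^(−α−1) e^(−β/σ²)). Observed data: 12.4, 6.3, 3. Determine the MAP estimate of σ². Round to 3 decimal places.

σ̂²_MAP = 3.654

Sum of squared deviations about the known mean: SS = (12.4−9)² + (6.3−9)² + (3−9)² = 54.85.
The Normal likelihood contributes (σ²)^(−n/2) exp(−SS/(2σ²)), so the posterior is Inverse-Gamma(α + n/2, β + SS/2) = Inverse-Gamma(7.6, 31.425).
The mode of Inverse-Gamma(a, b) is b/(a+1) = 31.425/8.6 ≈ 3.654.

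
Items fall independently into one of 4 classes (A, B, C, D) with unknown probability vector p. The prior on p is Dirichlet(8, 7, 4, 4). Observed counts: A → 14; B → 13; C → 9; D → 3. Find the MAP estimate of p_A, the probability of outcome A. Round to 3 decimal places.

MAP estimate of p_A = 0.362

The posterior is Dirichlet(αᵢ + nᵢ) = Dirichlet(22, 20, 13, 7).
For a Dirichlet(a₁,…,a_K) with all aᵢ > 1, the mode has j-th component (aⱼ − 1)/(Σaᵢ − K).
Here Σaᵢ = 62 and K = 4, so p_A = (22 − 1)/(62 − 4) = 21/58 ≈ 0.362.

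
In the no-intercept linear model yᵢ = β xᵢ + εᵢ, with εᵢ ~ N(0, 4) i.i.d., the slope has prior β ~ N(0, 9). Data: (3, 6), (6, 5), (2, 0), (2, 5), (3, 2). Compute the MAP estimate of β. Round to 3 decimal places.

log p(β | y) = −Σ(yᵢ − βxᵢ)²/(2·4) − β²/(2·9) + const.
Setting the derivative to zero: Σxᵢ(yᵢ − βxᵢ)/4 − β/9 = 0, so β = Σxᵢyᵢ / (Σxᵢ² + σ²/τ²).
Σxᵢyᵢ = 3·6 + 6·5 + 2·0 + 2·5 + 3·2 = 64; Σxᵢ² = 62; σ²/τ² = 4/9.
β̂_MAP = 64 / (62 + 4/9) = 64/(562/9) = 288/281 ≈ 1.025.

β̂_MAP = 1.025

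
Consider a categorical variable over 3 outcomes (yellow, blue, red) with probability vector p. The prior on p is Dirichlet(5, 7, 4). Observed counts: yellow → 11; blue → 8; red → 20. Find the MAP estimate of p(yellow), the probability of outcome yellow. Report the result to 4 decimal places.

MAP estimate of p(yellow) = 0.2885

The posterior is Dirichlet(αᵢ + nᵢ) = Dirichlet(16, 15, 24).
For a Dirichlet(a₁,…,a_K) with all aᵢ > 1, the mode has j-th component (aⱼ − 1)/(Σaᵢ − K).
Here Σaᵢ = 55 and K = 3, so p(yellow) = (16 − 1)/(55 − 3) = 15/52 ≈ 0.2885.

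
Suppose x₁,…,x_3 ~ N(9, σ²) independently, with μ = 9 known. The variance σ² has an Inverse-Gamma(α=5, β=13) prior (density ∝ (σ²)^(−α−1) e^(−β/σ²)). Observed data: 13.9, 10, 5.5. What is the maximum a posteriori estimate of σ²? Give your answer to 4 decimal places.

Sum of squared deviations about the known mean: SS = (13.9−9)² + (10−9)² + (5.5−9)² = 37.26.
The Normal likelihood contributes (σ²)^(−n/2) exp(−SS/(2σ²)), so the posterior is Inverse-Gamma(α + n/2, β + SS/2) = Inverse-Gamma(6.5, 31.63).
The mode of Inverse-Gamma(a, b) is b/(a+1) = 31.63/7.5 ≈ 4.2173.

σ̂²_MAP = 4.2173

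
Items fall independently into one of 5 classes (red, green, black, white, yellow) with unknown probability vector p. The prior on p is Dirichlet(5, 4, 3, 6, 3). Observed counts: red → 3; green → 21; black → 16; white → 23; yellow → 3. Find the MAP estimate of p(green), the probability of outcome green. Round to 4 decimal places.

MAP estimate of p(green) = 0.2927

The posterior is Dirichlet(αᵢ + nᵢ) = Dirichlet(8, 25, 19, 29, 6).
For a Dirichlet(a₁,…,a_K) with all aᵢ > 1, the mode has j-th component (aⱼ − 1)/(Σaᵢ − K).
Here Σaᵢ = 87 and K = 5, so p(green) = (25 − 1)/(87 − 5) = 24/82 ≈ 0.2927.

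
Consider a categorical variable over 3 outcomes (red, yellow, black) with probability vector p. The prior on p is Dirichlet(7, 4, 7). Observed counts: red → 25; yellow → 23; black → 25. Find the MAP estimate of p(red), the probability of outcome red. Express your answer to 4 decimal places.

The posterior is Dirichlet(αᵢ + nᵢ) = Dirichlet(32, 27, 32).
For a Dirichlet(a₁,…,a_K) with all aᵢ > 1, the mode has j-th component (aⱼ − 1)/(Σaᵢ − K).
Here Σaᵢ = 91 and K = 3, so p(red) = (32 − 1)/(91 − 3) = 31/88 ≈ 0.3523.

MAP estimate of p(red) = 0.3523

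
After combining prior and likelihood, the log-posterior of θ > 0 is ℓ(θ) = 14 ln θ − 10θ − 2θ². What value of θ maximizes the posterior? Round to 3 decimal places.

ℓ'(θ) = 14/θ − 10 − 4θ. Setting this to zero and multiplying by θ: 4θ² + 10θ − 14 = 0.
θ = (−10 + √(10² + 4·4·14)) / (2·4) = (−10 + √324) / 8 = (−10 + 18)/8 = 1.
ℓ''(θ) = −14/θ² − 4 < 0, confirming a maximum.

θ̂_MAP = 1.000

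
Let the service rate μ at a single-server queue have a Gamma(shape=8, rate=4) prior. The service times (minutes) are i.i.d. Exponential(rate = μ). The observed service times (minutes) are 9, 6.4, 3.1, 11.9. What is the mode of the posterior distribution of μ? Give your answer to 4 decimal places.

μ̂_MAP = 0.3198

The Exponential(rate=μ) likelihood is ∝ μ^n e^(−μΣtᵢ). Here n = 4 and Σtᵢ = 9 + 6.4 + 3.1 + 11.9 = 30.4.
Posterior ∝ μ^7e^(−4μ) · μ^4e^(−30.4μ) = μ^11e^(−34.4μ), i.e. Gamma(12, 34.4).
Mode = (a−1)/b = 11/34.4 ≈ 0.3198.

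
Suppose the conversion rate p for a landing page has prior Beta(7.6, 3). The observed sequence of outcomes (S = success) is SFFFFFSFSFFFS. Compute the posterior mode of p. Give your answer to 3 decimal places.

Prior: Beta(7.6, 3).
Data: 4 successes in 13 trials (from the sequence). The binomial likelihood contributes p^4(1−p)^9, so the posterior is Beta(7.6+4, 3+9) = Beta(11.6, 12).
For Beta(a, b) with a, b > 1 the mode is (a−1)/(a+b−2) = 10.6/21.6 ≈ 0.491.

p̂_MAP = 0.491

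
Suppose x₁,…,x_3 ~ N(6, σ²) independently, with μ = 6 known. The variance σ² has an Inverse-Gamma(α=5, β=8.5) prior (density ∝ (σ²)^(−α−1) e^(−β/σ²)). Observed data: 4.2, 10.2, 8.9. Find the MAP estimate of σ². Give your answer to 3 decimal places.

σ̂²_MAP = 3.086

Sum of squared deviations about the known mean: SS = (4.2−6)² + (10.2−6)² + (8.9−6)² = 29.29.
The Normal likelihood contributes (σ²)^(−n/2) exp(−SS/(2σ²)), so the posterior is Inverse-Gamma(α + n/2, β + SS/2) = Inverse-Gamma(6.5, 23.145).
The mode of Inverse-Gamma(a, b) is b/(a+1) = 23.145/7.5 ≈ 3.086.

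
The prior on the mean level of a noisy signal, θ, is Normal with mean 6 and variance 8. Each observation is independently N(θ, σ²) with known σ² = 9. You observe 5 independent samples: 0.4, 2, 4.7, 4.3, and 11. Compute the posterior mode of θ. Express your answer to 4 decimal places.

n = 5; x̄ = (0.4 + 2 + 4.7 + 4.3 + 11)/5 = 22.4/5 = 4.48.
For a Normal prior and Normal likelihood with known variance, the posterior is Normal; its mode equals its mean, the precision-weighted average.
Prior precision 1/σ₀² = 1/8 = 0.125; data precision n/σ² = 5/9.
θ̂ = (0.125·6 + (5/9)·4.48) / (0.125 + 5/9) = (583/180)/(49/72) = 1166/245 ≈ 4.7592.

θ̂_MAP = 4.7592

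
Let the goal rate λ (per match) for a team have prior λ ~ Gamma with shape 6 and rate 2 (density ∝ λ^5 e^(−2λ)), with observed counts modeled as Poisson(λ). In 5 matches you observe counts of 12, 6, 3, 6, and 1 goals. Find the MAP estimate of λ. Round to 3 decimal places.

Σxᵢ = 12+6+3+6+1 = 28, with n = 5.
Posterior ∝ λ^5e^(−2λ) · λ^28e^(−5λ) = λ^33e^(−7λ), i.e. Gamma(shape=34, rate=7).
The mode of a Gamma(a, b) with a ≥ 1 (shape–rate) is (a−1)/b = 33/7 ≈ 4.714.

λ̂_MAP = 4.714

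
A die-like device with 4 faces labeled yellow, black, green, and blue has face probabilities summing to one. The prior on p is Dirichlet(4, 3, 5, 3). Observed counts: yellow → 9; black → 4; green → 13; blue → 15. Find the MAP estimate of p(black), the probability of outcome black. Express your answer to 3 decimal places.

The posterior is Dirichlet(αᵢ + nᵢ) = Dirichlet(13, 7, 18, 18).
For a Dirichlet(a₁,…,a_K) with all aᵢ > 1, the mode has j-th component (aⱼ − 1)/(Σaᵢ − K).
Here Σaᵢ = 56 and K = 4, so p(black) = (7 − 1)/(56 − 4) = 6/52 ≈ 0.115.

MAP estimate of p(black) = 0.115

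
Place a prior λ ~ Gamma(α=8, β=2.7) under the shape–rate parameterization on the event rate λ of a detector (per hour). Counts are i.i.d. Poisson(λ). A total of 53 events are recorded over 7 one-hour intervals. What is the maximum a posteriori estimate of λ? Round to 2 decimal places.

λ̂_MAP = 6.19

Σxᵢ = 53, n = 7.
Posterior ∝ λ^7e^(−2.7λ) · λ^53e^(−7λ) = λ^60e^(−9.7λ), i.e. Gamma(shape=61, rate=9.7).
The mode of a Gamma(a, b) with a ≥ 1 (shape–rate) is (a−1)/b = 60/9.7 ≈ 6.19.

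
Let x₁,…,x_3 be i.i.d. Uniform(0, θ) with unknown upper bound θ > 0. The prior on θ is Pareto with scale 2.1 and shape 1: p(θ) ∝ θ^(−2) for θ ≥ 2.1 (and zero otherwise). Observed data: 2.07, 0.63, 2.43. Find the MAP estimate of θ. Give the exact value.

The Uniform(0, θ) likelihood is θ^(−n) for θ ≥ max(xᵢ), zero otherwise. Here max(xᵢ) = 2.43.
Posterior ∝ θ^(−2) · θ^(−3) = θ^(−5) on θ ≥ max(2.1, 2.43) = 2.43.
This density is strictly decreasing in θ, so the posterior mode lies at the lower boundary of the support.

θ̂_MAP = 2.43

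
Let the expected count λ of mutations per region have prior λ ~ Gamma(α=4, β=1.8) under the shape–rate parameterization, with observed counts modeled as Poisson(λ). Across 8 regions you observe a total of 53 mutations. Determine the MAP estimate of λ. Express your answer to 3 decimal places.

λ̂_MAP = 5.714

Σxᵢ = 53, n = 8.
Posterior ∝ λ^3e^(−1.8λ) · λ^53e^(−8λ) = λ^56e^(−9.8λ), i.e. Gamma(shape=57, rate=9.8).
The mode of a Gamma(a, b) with a ≥ 1 (shape–rate) is (a−1)/b = 56/9.8 ≈ 5.714.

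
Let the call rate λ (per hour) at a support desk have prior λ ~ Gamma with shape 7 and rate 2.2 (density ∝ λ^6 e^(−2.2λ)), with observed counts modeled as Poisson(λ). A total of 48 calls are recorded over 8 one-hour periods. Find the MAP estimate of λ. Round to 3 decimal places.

λ̂_MAP = 5.294

Σxᵢ = 48, n = 8.
Posterior ∝ λ^6e^(−2.2λ) · λ^48e^(−8λ) = λ^54e^(−10.2λ), i.e. Gamma(shape=55, rate=10.2).
The mode of a Gamma(a, b) with a ≥ 1 (shape–rate) is (a−1)/b = 54/10.2 ≈ 5.294.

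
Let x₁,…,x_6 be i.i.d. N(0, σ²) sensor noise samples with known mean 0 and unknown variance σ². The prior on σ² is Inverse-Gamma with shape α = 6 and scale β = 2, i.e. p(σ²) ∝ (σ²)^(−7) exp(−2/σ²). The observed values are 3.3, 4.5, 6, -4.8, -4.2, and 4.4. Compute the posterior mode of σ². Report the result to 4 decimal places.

σ̂²_MAP = 6.5590

Sum of squared deviations about the known mean: SS = (3.3−0)² + (4.5−0)² + (6−0)² + (-4.8−0)² + (-4.2−0)² + (4.4−0)² = 127.18.
The Normal likelihood contributes (σ²)^(−n/2) exp(−SS/(2σ²)), so the posterior is Inverse-Gamma(α + n/2, β + SS/2) = Inverse-Gamma(9, 65.59).
The mode of Inverse-Gamma(a, b) is b/(a+1) = 65.59/10 ≈ 6.5590.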